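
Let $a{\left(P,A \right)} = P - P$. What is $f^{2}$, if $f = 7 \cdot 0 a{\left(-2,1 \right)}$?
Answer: $0$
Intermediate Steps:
$a{\left(P,A \right)} = 0$
$f = 0$ ($f = 7 \cdot 0 \cdot 0 = 0 \cdot 0 = 0$)
$f^{2} = 0^{2} = 0$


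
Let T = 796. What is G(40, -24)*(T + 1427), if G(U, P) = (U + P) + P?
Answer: -17784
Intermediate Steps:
G(U, P) = U + 2*P (G(U, P) = (P + U) + P = U + 2*P)
G(40, -24)*(T + 1427) = (40 + 2*(-24))*(796 + 1427) = (40 - 48)*2223 = -8*2223 = -17784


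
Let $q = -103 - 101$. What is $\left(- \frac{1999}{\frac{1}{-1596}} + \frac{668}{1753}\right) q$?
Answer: $- \frac{1140926891520}{1753} \approx -6.5084 \cdot 10^{8}$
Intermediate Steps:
$q = -204$ ($q = -103 - 101 = -204$)
$\left(- \frac{1999}{\frac{1}{-1596}} + \frac{668}{1753}\right) q = \left(- \frac{1999}{\frac{1}{-1596}} + \frac{668}{1753}\right) \left(-204\right) = \left(- \frac{1999}{- \frac{1}{1596}} + 668 \cdot \frac{1}{1753}\right) \left(-204\right) = \left(\left(-1999\right) \left(-1596\right) + \frac{668}{1753}\right) \left(-204\right) = \left(3190404 + \frac{668}{1753}\right) \left(-204\right) = \frac{5592778880}{1753} \left(-204\right) = - \frac{1140926891520}{1753}$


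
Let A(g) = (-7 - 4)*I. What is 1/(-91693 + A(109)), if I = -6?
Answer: -1/91627 ≈ -1.0914e-5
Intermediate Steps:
A(g) = 66 (A(g) = (-7 - 4)*(-6) = -11*(-6) = 66)
1/(-91693 + A(109)) = 1/(-91693 + 66) = 1/(-91627) = -1/91627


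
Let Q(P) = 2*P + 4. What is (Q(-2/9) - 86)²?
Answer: 550564/81 ≈ 6797.1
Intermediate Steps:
Q(P) = 4 + 2*P
(Q(-2/9) - 86)² = ((4 + 2*(-2/9)) - 86)² = ((4 - 4/9) - 86)² = (32/9 - 86)² = (-742/9)² = 550564/81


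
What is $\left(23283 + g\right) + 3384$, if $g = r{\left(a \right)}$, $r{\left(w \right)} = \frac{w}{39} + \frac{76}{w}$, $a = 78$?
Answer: $\frac{1040129}{39} \approx 26670.0$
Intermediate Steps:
$r{\left(w \right)} = \frac{76}{w} + \frac{w}{39}$ ($r{\left(w \right)} = w \frac{1}{39} + \frac{76}{w} = \frac{w}{39} + \frac{76}{w} = \frac{76}{w} + \frac{w}{39}$)
$g = \frac{116}{39}$ ($g = \frac{76}{78} + \frac{1}{39} \cdot 78 = 76 \cdot \frac{1}{78} + 2 = \frac{38}{39} + 2 = \frac{116}{39} \approx 2.9744$)
$\left(23283 + g\right) + 3384 = \left(23283 + \frac{116}{39}\right) + 3384 = \frac{908153}{39} + 3384 = \frac{1040129}{39}$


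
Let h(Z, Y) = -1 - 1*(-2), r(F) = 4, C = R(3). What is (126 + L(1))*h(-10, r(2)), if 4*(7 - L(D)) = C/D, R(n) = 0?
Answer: 133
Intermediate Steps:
C = 0
L(D) = 7 (L(D) = 7 - 0/D = 7 - 1/4*0 = 7 + 0 = 7)
h(Z, Y) = 1 (h(Z, Y) = -1 + 2 = 1)
(126 + L(1))*h(-10, r(2)) = (126 + 7)*1 = 133*1 = 133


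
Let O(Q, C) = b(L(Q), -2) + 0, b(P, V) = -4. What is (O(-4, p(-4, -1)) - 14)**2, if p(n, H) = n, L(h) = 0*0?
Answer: 324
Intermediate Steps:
L(h) = 0
O(Q, C) = -4 (O(Q, C) = -4 + 0 = -4)
(O(-4, p(-4, -1)) - 14)**2 = (-4 - 14)**2 = (-18)**2 = 324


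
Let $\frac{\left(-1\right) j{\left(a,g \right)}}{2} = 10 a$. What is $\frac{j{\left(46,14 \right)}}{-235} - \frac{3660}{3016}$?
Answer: $\frac{95731}{35438} \approx 2.7014$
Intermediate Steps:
$j{\left(a,g \right)} = - 20 a$ ($j{\left(a,g \right)} = - 2 \cdot 10 a = - 20 a$)
$\frac{j{\left(46,14 \right)}}{-235} - \frac{3660}{3016} = \frac{\left(-20\right) 46}{-235} - \frac{3660}{3016} = \left(-920\right) \left(- \frac{1}{235}\right) - \frac{915}{754} = \frac{184}{47} - \frac{915}{754} = \frac{95731}{35438}$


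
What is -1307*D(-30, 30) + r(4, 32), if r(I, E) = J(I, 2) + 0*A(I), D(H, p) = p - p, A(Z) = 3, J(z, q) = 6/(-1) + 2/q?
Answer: -5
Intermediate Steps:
J(z, q) = -6 + 2/q (J(z, q) = 6*(-1) + 2/q = -6 + 2/q)
D(H, p) = 0
r(I, E) = -5 (r(I, E) = (-6 + 2/2) + 0*3 = (-6 + 2*(½)) + 0 = (-6 + 1) + 0 = -5 + 0 = -5)
-1307*D(-30, 30) + r(4, 32) = -1307*0 - 5 = 0 - 5 = -5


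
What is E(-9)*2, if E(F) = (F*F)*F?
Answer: -1458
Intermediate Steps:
E(F) = F³ (E(F) = F²*F = F³)
E(-9)*2 = (-9)³*2 = -729*2 = -1458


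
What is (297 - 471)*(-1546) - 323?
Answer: 268681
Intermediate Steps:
(297 - 471)*(-1546) - 323 = -174*(-1546) - 323 = 269004 - 323 = 268681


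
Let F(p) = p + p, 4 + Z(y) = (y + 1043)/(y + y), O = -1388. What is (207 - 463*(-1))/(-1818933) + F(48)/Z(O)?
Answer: -484745577298/19569900147 ≈ -24.770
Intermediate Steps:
Z(y) = -4 + (1043 + y)/(2*y) (Z(y) = -4 + (y + 1043)/(y + y) = -4 + (1043 + y)/((2*y)) = -4 + (1043 + y)*(1/(2*y)) = -4 + (1043 + y)/(2*y))
F(p) = 2*p
(207 - 463*(-1))/(-1818933) + F(48)/Z(O) = (207 - 463*(-1))/(-1818933) + (2*48)/(((7/2)*(149 - 1*(-1388))/(-1388))) = (207 + 463)*(-1/1818933) + 96/(((7/2)*(-1/1388)*(149 + 1388))) = 670*(-1/1818933) + 96/(((7/2)*(-1/1388)*1537)) = -670/1818933 + 96/(-10759/2776) = -670/1818933 + 96*(-2776/10759) = -670/1818933 - 266496/10759 = -484745577298/19569900147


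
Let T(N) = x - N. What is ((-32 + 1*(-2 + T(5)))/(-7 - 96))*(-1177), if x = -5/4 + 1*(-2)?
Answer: -198913/412 ≈ -482.80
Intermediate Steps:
x = -13/4 (x = -5*¼ - 2 = -5/4 - 2 = -13/4 ≈ -3.2500)
T(N) = -13/4 - N
((-32 + 1*(-2 + T(5)))/(-7 - 96))*(-1177) = ((-32 + 1*(-2 + (-13/4 - 1*5)))/(-7 - 96))*(-1177) = ((-32 + 1*(-2 + (-13/4 - 5)))/(-103))*(-1177) = ((-32 + 1*(-2 - 33/4))*(-1/103))*(-1177) = ((-32 + 1*(-41/4))*(-1/103))*(-1177) = ((-32 - 41/4)*(-1/103))*(-1177) = -169/4*(-1/103)*(-1177) = (169/412)*(-1177) = -198913/412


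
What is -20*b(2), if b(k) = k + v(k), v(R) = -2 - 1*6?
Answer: 120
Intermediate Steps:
v(R) = -8 (v(R) = -2 - 6 = -8)
b(k) = -8 + k (b(k) = k - 8 = -8 + k)
-20*b(2) = -20*(-8 + 2) = -20*(-6) = 120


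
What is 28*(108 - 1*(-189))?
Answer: 8316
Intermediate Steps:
28*(108 - 1*(-189)) = 28*(108 + 189) = 28*297 = 8316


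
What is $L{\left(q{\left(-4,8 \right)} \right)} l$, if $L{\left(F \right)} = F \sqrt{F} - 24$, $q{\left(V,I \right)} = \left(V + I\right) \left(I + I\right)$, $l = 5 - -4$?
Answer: $4392$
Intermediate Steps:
$l = 9$ ($l = 5 + 4 = 9$)
$q{\left(V,I \right)} = 2 I \left(I + V\right)$ ($q{\left(V,I \right)} = \left(I + V\right) 2 I = 2 I \left(I + V\right)$)
$L{\left(F \right)} = -24 + F^{\frac{3}{2}}$ ($L{\left(F \right)} = F^{\frac{3}{2}} - 24 = -24 + F^{\frac{3}{2}}$)
$L{\left(q{\left(-4,8 \right)} \right)} l = \left(-24 + \left(2 \cdot 8 \left(8 - 4\right)\right)^{\frac{3}{2}}\right) 9 = \left(-24 + \left(2 \cdot 8 \cdot 4\right)^{\frac{3}{2}}\right) 9 = \left(-24 + 64^{\frac{3}{2}}\right) 9 = \left(-24 + 512\right) 9 = 488 \cdot 9 = 4392$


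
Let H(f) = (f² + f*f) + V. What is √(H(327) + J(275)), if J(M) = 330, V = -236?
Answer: 8*√3343 ≈ 462.55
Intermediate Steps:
H(f) = -236 + 2*f² (H(f) = (f² + f*f) - 236 = (f² + f²) - 236 = 2*f² - 236 = -236 + 2*f²)
√(H(327) + J(275)) = √((-236 + 2*327²) + 330) = √((-236 + 2*106929) + 330) = √((-236 + 213858) + 330) = √(213622 + 330) = √213952 = 8*√3343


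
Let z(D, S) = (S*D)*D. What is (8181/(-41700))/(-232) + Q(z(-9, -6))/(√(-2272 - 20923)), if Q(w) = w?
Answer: 2727/3224800 + 486*I*√23195/23195 ≈ 0.00084563 + 3.1911*I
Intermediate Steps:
z(D, S) = S*D² (z(D, S) = (D*S)*D = S*D²)
(8181/(-41700))/(-232) + Q(z(-9, -6))/(√(-2272 - 20923)) = (8181/(-41700))/(-232) + (-6*(-9)²)/(√(-2272 - 20923)) = (8181*(-1/41700))*(-1/232) + (-6*81)/(√(-23195)) = -2727/13900*(-1/232) - 486*(-I*√23195/23195) = 2727/3224800 - (-486)*I*√23195/23195 = 2727/3224800 + 486*I*√23195/23195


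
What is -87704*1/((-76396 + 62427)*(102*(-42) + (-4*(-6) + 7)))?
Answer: -87704/59410157 ≈ -0.0014762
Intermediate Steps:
-87704*1/((-76396 + 62427)*(102*(-42) + (-4*(-6) + 7))) = -87704*(-1/(13969*(-4284 + (24 + 7)))) = -87704*(-1/(13969*(-4284 + 31))) = -87704/((-4253*(-13969))) = -87704/59410157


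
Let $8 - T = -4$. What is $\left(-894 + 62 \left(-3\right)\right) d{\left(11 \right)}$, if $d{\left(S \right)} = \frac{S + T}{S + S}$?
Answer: $- \frac{12420}{11} \approx -1129.1$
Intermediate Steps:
$T = 12$ ($T = 8 - -4 = 8 + 4 = 12$)
$d{\left(S \right)} = \frac{12 + S}{2 S}$ ($d{\left(S \right)} = \frac{S + 12}{S + S} = \frac{12 + S}{2 S}$)
$\left(-894 + 62 \left(-3\right)\right) d{\left(11 \right)} = \left(-894 + 62 \left(-3\right)\right) \frac{12 + 11}{2 \cdot 11} = \left(-894 - 186\right) \frac{1}{2} \cdot \frac{1}{11} \cdot 23 = \left(-1080\right) \frac{23}{22} = - \frac{12420}{11}$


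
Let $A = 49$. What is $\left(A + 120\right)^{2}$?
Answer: $28561$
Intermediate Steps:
$\left(A + 120\right)^{2} = \left(49 + 120\right)^{2} = 169^{2} = 28561$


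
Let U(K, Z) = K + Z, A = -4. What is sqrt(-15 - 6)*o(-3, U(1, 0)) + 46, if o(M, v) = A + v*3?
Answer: 46 - I*sqrt(21) ≈ 46.0 - 4.5826*I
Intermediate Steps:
o(M, v) = -4 + 3*v (o(M, v) = -4 + v*3 = -4 + 3*v)
sqrt(-15 - 6)*o(-3, U(1, 0)) + 46 = sqrt(-15 - 6)*(-4 + 3*(1 + 0)) + 46 = sqrt(-21)*(-4 + 3*1) + 46 = (I*sqrt(21))*(-4 + 3) + 46 = (I*sqrt(21))*(-1) + 46 = -I*sqrt(21) + 46 = 46 - I*sqrt(21)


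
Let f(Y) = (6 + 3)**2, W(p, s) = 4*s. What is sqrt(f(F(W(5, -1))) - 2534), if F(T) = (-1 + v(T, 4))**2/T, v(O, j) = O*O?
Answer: I*sqrt(2453) ≈ 49.528*I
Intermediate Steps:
v(O, j) = O**2
F(T) = (-1 + T**2)**2/T
f(Y) = 81 (f(Y) = 9**2 = 81)
sqrt(f(F(W(5, -1))) - 2534) = sqrt(81 - 2534) = sqrt(-2453) = I*sqrt(2453)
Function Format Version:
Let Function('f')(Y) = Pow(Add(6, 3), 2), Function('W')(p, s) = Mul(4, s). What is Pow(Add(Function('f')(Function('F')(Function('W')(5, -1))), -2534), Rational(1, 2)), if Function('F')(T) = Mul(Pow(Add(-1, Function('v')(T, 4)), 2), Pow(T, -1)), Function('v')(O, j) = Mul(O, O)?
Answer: Mul(I, Pow(2453, Rational(1, 2))) ≈ Mul(49.528, I)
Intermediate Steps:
Function('v')(O, j) = Pow(O, 2)
Function('F')(T) = Mul(Pow(T, -1), Pow(Add(-1, Pow(T, 2)), 2)) (Function('F')(T) = Mul(Pow(Add(-1, Pow(T, 2)), 2), Pow(T, -1)) = Mul(Pow(T, -1), Pow(Add(-1, Pow(T, 2)), 2)))
Function('f')(Y) = 81 (Function('f')(Y) = Pow(9, 2) = 81)
Pow(Add(Function('f')(Function('F')(Function('W')(5, -1))), -2534), Rational(1, 2)) = Pow(Add(81, -2534), Rational(1, 2)) = Pow(-2453, Rational(1, 2)) = Mul(I, Pow(2453, Rational(1, 2)))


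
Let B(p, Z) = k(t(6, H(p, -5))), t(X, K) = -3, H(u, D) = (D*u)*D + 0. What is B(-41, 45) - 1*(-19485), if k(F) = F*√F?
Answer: 19485 - 3*I*√3 ≈ 19485.0 - 5.1962*I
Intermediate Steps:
H(u, D) = u*D² (H(u, D) = u*D² + 0 = u*D²)
k(F) = F^(3/2)
B(p, Z) = -3*I*√3 (B(p, Z) = (-3)^(3/2) = -3*I*√3)
B(-41, 45) - 1*(-19485) = -3*I*√3 - 1*(-19485) = -3*I*√3 + 19485 = 19485 - 3*I*√3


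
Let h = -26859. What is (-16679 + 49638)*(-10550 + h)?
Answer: -1232963231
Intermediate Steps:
(-16679 + 49638)*(-10550 + h) = (-16679 + 49638)*(-10550 - 26859) = 32959*(-37409) = -1232963231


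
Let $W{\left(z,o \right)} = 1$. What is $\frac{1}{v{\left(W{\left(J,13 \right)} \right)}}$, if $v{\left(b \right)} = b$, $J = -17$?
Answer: $1$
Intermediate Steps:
$\frac{1}{v{\left(W{\left(J,13 \right)} \right)}} = 1^{-1} = 1$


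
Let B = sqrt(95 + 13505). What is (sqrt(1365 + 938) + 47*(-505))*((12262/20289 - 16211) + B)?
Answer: (23735 - 7*sqrt(47))*(328892717 - 405780*sqrt(34))/20289 ≈ 3.8121e+8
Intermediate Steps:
B = 20*sqrt(34) (B = sqrt(13600) = 20*sqrt(34) ≈ 116.62)
(sqrt(1365 + 938) + 47*(-505))*((12262/20289 - 16211) + B) = (sqrt(1365 + 938) + 47*(-505))*((12262/20289 - 16211) + 20*sqrt(34)) = (sqrt(2303) - 23735)*((12262*(1/20289) - 16211) + 20*sqrt(34)) = (7*sqrt(47) - 23735)*((12262/20289 - 16211) + 20*sqrt(34)) = (-23735 + 7*sqrt(47))*(-328892717/20289 + 20*sqrt(34))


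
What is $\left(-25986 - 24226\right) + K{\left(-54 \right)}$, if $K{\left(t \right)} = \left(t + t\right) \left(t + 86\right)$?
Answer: $-53668$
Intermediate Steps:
$K{\left(t \right)} = 2 t \left(86 + t\right)$
$\left(-25986 - 24226\right) + K{\left(-54 \right)} = \left(-25986 - 24226\right) + 2 \left(-54\right) \left(86 - 54\right) = -50212 + 2 \left(-54\right) 32 = -50212 - 3456 = -53668$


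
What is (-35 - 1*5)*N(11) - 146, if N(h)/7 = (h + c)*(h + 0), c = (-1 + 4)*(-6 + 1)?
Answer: 12174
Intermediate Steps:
c = -15 (c = 3*(-5) = -15)
N(h) = 7*h*(-15 + h) (N(h) = 7*((h - 15)*(h + 0)) = 7*((-15 + h)*h) = 7*(h*(-15 + h)) = 7*h*(-15 + h))
(-35 - 1*5)*N(11) - 146 = (-35 - 1*5)*(7*11*(-15 + 11)) - 146 = (-35 - 5)*(7*11*(-4)) - 146 = -40*(-308) - 146 = 12320 - 146 = 12174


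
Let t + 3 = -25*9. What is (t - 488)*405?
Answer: -289980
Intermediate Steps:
t = -228 (t = -3 - 25*9 = -3 - 225 = -228)
(t - 488)*405 = (-228 - 488)*405 = -716*405 = -289980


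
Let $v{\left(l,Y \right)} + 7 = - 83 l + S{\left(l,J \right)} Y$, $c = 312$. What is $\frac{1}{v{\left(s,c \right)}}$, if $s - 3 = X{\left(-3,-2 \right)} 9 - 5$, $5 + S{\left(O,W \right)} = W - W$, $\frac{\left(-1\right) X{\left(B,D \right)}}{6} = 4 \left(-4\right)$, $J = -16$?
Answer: $- \frac{1}{73113} \approx -1.3677 \cdot 10^{-5}$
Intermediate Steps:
$X{\left(B,D \right)} = 96$ ($X{\left(B,D \right)} = - 6 \cdot 4 \left(-4\right) = \left(-6\right) \left(-16\right) = 96$)
$S{\left(O,W \right)} = -5$ ($S{\left(O,W \right)} = -5 + \left(W - W\right) = -5 + 0 = -5$)
$s = 862$ ($s = 3 + \left(96 \cdot 9 - 5\right) = 3 + \left(864 - 5\right) = 3 + 859 = 862$)
$v{\left(l,Y \right)} = -7 - 83 l - 5 Y$ ($v{\left(l,Y \right)} = -7 - \left(5 Y + 83 l\right) = -7 - 83 l - 5 Y$)
$\frac{1}{v{\left(s,c \right)}} = \frac{1}{-7 - 71546 - 1560} = \frac{1}{-73113} = - \frac{1}{73113}$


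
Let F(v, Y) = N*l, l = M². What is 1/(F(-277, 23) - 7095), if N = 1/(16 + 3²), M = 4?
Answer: -25/177359 ≈ -0.00014096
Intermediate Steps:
N = 1/25 (N = 1/(16 + 9) = 1/25 ≈ 0.040000)
l = 16 (l = 4² = 16)
F(v, Y) = 16/25 (F(v, Y) = (1/25)*16 = 16/25)
1/(F(-277, 23) - 7095) = 1/(16/25 - 7095) = 1/(-177359/25) = -25/177359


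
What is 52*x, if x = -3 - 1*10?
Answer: -676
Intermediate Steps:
x = -13 (x = -3 - 10 = -13)
52*x = 52*(-13) = -676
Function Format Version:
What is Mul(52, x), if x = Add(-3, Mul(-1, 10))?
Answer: -676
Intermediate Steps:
x = -13 (x = Add(-3, -10) = -13)
Mul(52, x) = Mul(52, -13) = -676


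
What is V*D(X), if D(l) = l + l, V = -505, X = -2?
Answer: 2020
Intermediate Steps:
D(l) = 2*l
V*D(X) = -1010*(-2) = -505*(-4) = 2020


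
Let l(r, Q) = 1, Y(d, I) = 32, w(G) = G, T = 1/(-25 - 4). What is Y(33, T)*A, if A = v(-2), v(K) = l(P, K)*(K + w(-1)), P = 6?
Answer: -96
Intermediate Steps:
T = -1/29 (T = 1/(-29) = -1/29 ≈ -0.034483)
v(K) = -1 + K (v(K) = 1*(K - 1) = 1*(-1 + K) = -1 + K)
A = -3 (A = -1 - 2 = -3)
Y(33, T)*A = 32*(-3) = -96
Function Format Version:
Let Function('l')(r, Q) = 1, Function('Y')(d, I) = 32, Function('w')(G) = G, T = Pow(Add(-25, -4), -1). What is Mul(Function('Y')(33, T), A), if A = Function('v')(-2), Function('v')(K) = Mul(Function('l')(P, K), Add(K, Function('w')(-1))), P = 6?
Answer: -96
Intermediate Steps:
T = Rational(-1, 29) (T = Pow(-29, -1) = Rational(-1, 29) ≈ -0.034483)
Function('v')(K) = Add(-1, K) (Function('v')(K) = Mul(1, Add(K, -1)) = Mul(1, Add(-1, K)) = Add(-1, K))
A = -3 (A = Add(-1, -2) = -3)
Mul(Function('Y')(33, T), A) = Mul(32, -3) = -96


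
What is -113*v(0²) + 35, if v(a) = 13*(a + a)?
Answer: 35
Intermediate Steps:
v(a) = 26*a (v(a) = 13*(2*a) = 26*a)
-113*v(0²) + 35 = -2938*0² + 35 = -2938*0 + 35 = -113*0 + 35 = 0 + 35 = 35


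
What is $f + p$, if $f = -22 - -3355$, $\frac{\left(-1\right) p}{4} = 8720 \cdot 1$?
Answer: $-31547$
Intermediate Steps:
$p = -34880$ ($p = - 4 \cdot 8720 \cdot 1 = \left(-4\right) 8720 = -34880$)
$f = 3333$ ($f = -22 + 3355 = 3333$)
$f + p = 3333 - 34880 = -31547$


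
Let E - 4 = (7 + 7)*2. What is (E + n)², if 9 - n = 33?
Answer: 64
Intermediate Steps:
E = 32 (E = 4 + (7 + 7)*2 = 4 + 14*2 = 4 + 28 = 32)
n = -24 (n = 9 - 1*33 = 9 - 33 = -24)
(E + n)² = (32 - 24)² = 8² = 64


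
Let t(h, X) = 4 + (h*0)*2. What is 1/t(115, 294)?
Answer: ¼ ≈ 0.25000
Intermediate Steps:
t(h, X) = 4 (t(h, X) = 4 + 0*2 = 4 + 0 = 4)
1/t(115, 294) = 1/4 = ¼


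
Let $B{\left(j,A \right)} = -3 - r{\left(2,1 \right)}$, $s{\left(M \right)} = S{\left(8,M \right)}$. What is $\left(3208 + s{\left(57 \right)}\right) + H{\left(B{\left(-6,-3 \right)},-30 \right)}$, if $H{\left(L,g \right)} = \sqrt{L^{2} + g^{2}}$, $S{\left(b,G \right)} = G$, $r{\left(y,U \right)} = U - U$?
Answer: $3265 + 3 \sqrt{101} \approx 3295.1$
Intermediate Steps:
$r{\left(y,U \right)} = 0$
$s{\left(M \right)} = M$
$B{\left(j,A \right)} = -3$ ($B{\left(j,A \right)} = -3 - 0 = -3 + 0 = -3$)
$\left(3208 + s{\left(57 \right)}\right) + H{\left(B{\left(-6,-3 \right)},-30 \right)} = \left(3208 + 57\right) + \sqrt{\left(-3\right)^{2} + \left(-30\right)^{2}} = 3265 + \sqrt{9 + 900} = 3265 + \sqrt{909} = 3265 + 3 \sqrt{101}$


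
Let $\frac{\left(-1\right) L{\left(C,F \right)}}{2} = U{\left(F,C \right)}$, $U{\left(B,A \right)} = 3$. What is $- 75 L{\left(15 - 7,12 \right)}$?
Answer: $450$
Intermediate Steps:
$L{\left(C,F \right)} = -6$ ($L{\left(C,F \right)} = \left(-2\right) 3 = -6$)
$- 75 L{\left(15 - 7,12 \right)} = \left(-75\right) \left(-6\right) = 450$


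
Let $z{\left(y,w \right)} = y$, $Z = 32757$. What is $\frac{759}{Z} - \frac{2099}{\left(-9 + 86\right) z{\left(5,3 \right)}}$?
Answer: $- \frac{22821576}{4203815} \approx -5.4288$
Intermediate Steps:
$\frac{759}{Z} - \frac{2099}{\left(-9 + 86\right) z{\left(5,3 \right)}} = \frac{759}{32757} - \frac{2099}{\left(-9 + 86\right) 5} = 759 \cdot \frac{1}{32757} - \frac{2099}{77 \cdot 5} = \frac{253}{10919} - \frac{2099}{385} = - \frac{22821576}{4203815}$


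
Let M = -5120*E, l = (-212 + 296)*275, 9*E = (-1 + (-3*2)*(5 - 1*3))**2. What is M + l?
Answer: -657380/9 ≈ -73042.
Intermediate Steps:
E = 169/9 (E = (-1 + (-3*2)*(5 - 1*3))**2/9 = (-1 - 6*(5 - 3))**2/9 = (-1 - 6*2)**2/9 = (-1 - 12)**2/9 = (1/9)*(-13)**2 = (1/9)*169 = 169/9 ≈ 18.778)
l = 23100 (l = 84*275 = 23100)
M = -865280/9 (M = -5120*169/9 = -865280/9 ≈ -96142.)
M + l = -865280/9 + 23100 = -657380/9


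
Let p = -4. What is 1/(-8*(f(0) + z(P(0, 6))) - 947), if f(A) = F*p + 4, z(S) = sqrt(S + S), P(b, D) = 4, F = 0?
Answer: -979/957929 + 16*sqrt(2)/957929 ≈ -0.00099838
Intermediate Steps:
z(S) = sqrt(2)*sqrt(S) (z(S) = sqrt(2*S) = sqrt(2)*sqrt(S))
f(A) = 4 (f(A) = 0*(-4) + 4 = 0 + 4 = 4)
1/(-8*(f(0) + z(P(0, 6))) - 947) = 1/(-8*(4 + sqrt(2)*sqrt(4)) - 947) = 1/(-8*(4 + sqrt(2)*2) - 947) = 1/(-8*(4 + 2*sqrt(2)) - 947) = 1/((-32 - 16*sqrt(2)) - 947) = 1/(-979 - 16*sqrt(2))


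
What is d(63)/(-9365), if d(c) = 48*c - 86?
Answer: -2938/9365 ≈ -0.31372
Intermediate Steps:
d(c) = -86 + 48*c
d(63)/(-9365) = (-86 + 48*63)/(-9365) = (-86 + 3024)*(-1/9365) = 2938*(-1/9365) = -2938/9365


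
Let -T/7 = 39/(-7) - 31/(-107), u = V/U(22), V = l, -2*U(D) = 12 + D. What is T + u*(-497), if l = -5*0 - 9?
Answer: -411359/1819 ≈ -226.15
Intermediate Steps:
l = -9 (l = 0 - 9 = -9)
U(D) = -6 - D/2 (U(D) = -(12 + D)/2 = -6 - D/2)
V = -9
u = 9/17 (u = -9/(-6 - ½*22) = -9/(-6 - 11) = -9/(-17) = -9*(-1/17) = 9/17 ≈ 0.52941)
T = 3956/107 (T = -7*(39/(-7) - 31/(-107)) = -7*(39*(-⅐) - 31*(-1/107)) = -7*(-39/7 + 31/107) = -7*(-3956/749) = 3956/107 ≈ 36.972)
T + u*(-497) = 3956/107 + (9/17)*(-497) = 3956/107 - 4473/17 = -411359/1819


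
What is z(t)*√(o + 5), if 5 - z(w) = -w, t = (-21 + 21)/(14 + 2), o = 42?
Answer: 5*√47 ≈ 34.278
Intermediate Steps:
t = 0 (t = 0/16 = 0*(1/16) = 0)
z(w) = 5 + w (z(w) = 5 - (-1)*w = 5 + w)
z(t)*√(o + 5) = (5 + 0)*√(42 + 5) = 5*√47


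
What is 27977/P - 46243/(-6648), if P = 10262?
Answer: 330268381/34110888 ≈ 9.6822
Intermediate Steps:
27977/P - 46243/(-6648) = 27977/10262 - 46243/(-6648) = 27977*(1/10262) - 46243*(-1/6648) = 27977/10262 + 46243/6648 = 330268381/34110888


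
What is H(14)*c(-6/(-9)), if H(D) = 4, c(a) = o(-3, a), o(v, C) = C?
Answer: 8/3 ≈ 2.6667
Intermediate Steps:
c(a) = a
H(14)*c(-6/(-9)) = 4*(-6/(-9)) = 4*(-6*(-⅑)) = 4*(⅔) = 8/3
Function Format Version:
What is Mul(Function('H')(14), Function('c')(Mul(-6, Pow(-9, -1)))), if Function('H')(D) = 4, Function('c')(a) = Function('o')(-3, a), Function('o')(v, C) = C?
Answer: Rational(8, 3) ≈ 2.6667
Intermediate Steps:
Function('c')(a) = a
Mul(Function('H')(14), Function('c')(Mul(-6, Pow(-9, -1)))) = Mul(4, Mul(-6, Pow(-9, -1))) = Mul(4, Mul(-6, Rational(-1, 9))) = Mul(4, Rational(2, 3)) = Rational(8, 3)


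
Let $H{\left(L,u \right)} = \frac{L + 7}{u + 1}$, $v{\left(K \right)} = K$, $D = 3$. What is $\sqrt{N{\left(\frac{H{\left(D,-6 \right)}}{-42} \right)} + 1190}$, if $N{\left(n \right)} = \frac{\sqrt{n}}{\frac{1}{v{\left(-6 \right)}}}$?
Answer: $\frac{\sqrt{58310 - 14 \sqrt{21}}}{7} \approx 34.477$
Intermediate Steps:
$H{\left(L,u \right)} = \frac{7 + L}{1 + u}$
$N{\left(n \right)} = - 6 \sqrt{n}$ ($N{\left(n \right)} = \frac{\sqrt{n}}{\frac{1}{-6}} = \frac{\sqrt{n}}{- \frac{1}{6}} = - 6 \sqrt{n}$)
$\sqrt{N{\left(\frac{H{\left(D,-6 \right)}}{-42} \right)} + 1190} = \sqrt{- 6 \sqrt{\frac{\frac{1}{1 - 6} \left(7 + 3\right)}{-42}} + 1190} = \sqrt{- 6 \sqrt{\frac{1}{-5} \cdot 10 \left(- \frac{1}{42}\right)} + 1190} = \sqrt{- 6 \sqrt{\left(- \frac{1}{5}\right) 10 \left(- \frac{1}{42}\right)} + 1190} = \sqrt{- 6 \sqrt{\left(-2\right) \left(- \frac{1}{42}\right)} + 1190} = \sqrt{- \frac{6}{\sqrt{21}} + 1190} = \sqrt{- 6 \frac{\sqrt{21}}{21} + 1190} = \sqrt{- \frac{2 \sqrt{21}}{7} + 1190} = \sqrt{1190 - \frac{2 \sqrt{21}}{7}}$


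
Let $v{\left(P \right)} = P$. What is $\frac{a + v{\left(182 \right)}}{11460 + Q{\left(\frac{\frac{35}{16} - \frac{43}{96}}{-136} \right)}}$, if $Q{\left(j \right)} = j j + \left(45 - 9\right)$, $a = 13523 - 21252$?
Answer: $- \frac{1286455099392}{1959598255345} \approx -0.65649$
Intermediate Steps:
$a = -7729$ ($a = 13523 - 21252 = -7729$)
$Q{\left(j \right)} = 36 + j^{2}$ ($Q{\left(j \right)} = j^{2} + 36 = 36 + j^{2}$)
$\frac{a + v{\left(182 \right)}}{11460 + Q{\left(\frac{\frac{35}{16} - \frac{43}{96}}{-136} \right)}} = \frac{-7729 + 182}{11460 + \left(36 + \left(\frac{\frac{35}{16} - \frac{43}{96}}{-136}\right)^{2}\right)} = - \frac{7547}{11460 + \left(36 + \left(\left(35 \cdot \frac{1}{16} - \frac{43}{96}\right) \left(- \frac{1}{136}\right)\right)^{2}\right)} = - \frac{7547}{11460 + \left(36 + \left(\left(\frac{35}{16} - \frac{43}{96}\right) \left(- \frac{1}{136}\right)\right)^{2}\right)} = - \frac{7547}{11460 + \left(36 + \left(\frac{167}{96} \left(- \frac{1}{136}\right)\right)^{2}\right)} = - \frac{7547}{11460 + \left(36 + \left(- \frac{167}{13056}\right)^{2}\right)} = - \frac{7547}{11460 + \left(36 + \frac{27889}{170459136}\right)} = - \frac{7547}{11460 + \frac{6136556785}{170459136}} = - \frac{7547}{\frac{1959598255345}{170459136}} = \left(-7547\right) \frac{170459136}{1959598255345} = - \frac{1286455099392}{1959598255345}$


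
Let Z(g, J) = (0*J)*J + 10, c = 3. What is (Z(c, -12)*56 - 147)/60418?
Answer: 413/60418 ≈ 0.0068357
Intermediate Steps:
Z(g, J) = 10 (Z(g, J) = 0*J + 10 = 0 + 10 = 10)
(Z(c, -12)*56 - 147)/60418 = (10*56 - 147)/60418 = (560 - 147)*(1/60418) = 413*(1/60418) = 413/60418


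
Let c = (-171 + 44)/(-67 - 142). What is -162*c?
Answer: -20574/209 ≈ -98.440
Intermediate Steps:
c = 127/209 (c = -127/(-209) = -127*(-1/209) = 127/209 ≈ 0.60766)
-162*c = -162*127/209 = -20574/209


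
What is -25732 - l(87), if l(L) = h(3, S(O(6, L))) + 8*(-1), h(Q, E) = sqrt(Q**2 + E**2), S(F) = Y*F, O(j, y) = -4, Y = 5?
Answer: -25724 - sqrt(409) ≈ -25744.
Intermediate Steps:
S(F) = 5*F
h(Q, E) = sqrt(E**2 + Q**2)
l(L) = -8 + sqrt(409) (l(L) = sqrt((5*(-4))**2 + 3**2) + 8*(-1) = sqrt((-20)**2 + 9) - 8 = sqrt(400 + 9) - 8 = sqrt(409) - 8 = -8 + sqrt(409))
-25732 - l(87) = -25732 - (-8 + sqrt(409)) = -25732 + (8 - sqrt(409)) = -25724 - sqrt(409)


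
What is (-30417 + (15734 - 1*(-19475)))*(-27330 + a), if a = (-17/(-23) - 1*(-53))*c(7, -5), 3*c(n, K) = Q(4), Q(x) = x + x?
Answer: -2996408848/23 ≈ -1.3028e+8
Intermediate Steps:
Q(x) = 2*x
c(n, K) = 8/3 (c(n, K) = (2*4)/3 = (⅓)*8 = 8/3)
a = 3296/23 (a = (-17/(-23) - 1*(-53))*(8/3) = (-17*(-1/23) + 53)*(8/3) = (17/23 + 53)*(8/3) = (1236/23)*(8/3) = 3296/23 ≈ 143.30)
(-30417 + (15734 - 1*(-19475)))*(-27330 + a) = (-30417 + (15734 - 1*(-19475)))*(-27330 + 3296/23) = (-30417 + (15734 + 19475))*(-625294/23) = (-30417 + 35209)*(-625294/23) = 4792*(-625294/23) = -2996408848/23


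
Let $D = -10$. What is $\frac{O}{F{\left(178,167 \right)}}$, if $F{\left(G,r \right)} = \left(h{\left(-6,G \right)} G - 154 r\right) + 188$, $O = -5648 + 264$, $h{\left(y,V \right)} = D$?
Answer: $\frac{2692}{13655} \approx 0.19714$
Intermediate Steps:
$h{\left(y,V \right)} = -10$
$O = -5384$
$F{\left(G,r \right)} = 188 - 154 r - 10 G$ ($F{\left(G,r \right)} = \left(- 10 G - 154 r\right) + 188 = \left(- 154 r - 10 G\right) + 188 = 188 - 154 r - 10 G$)
$\frac{O}{F{\left(178,167 \right)}} = - \frac{5384}{188 - 25718 - 1780} = - \frac{5384}{-27310} = \left(-5384\right) \left(- \frac{1}{27310}\right) = \frac{2692}{13655}$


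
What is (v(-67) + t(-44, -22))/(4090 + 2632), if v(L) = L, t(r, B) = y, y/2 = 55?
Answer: 43/6722 ≈ 0.0063969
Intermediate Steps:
y = 110 (y = 2*55 = 110)
t(r, B) = 110
(v(-67) + t(-44, -22))/(4090 + 2632) = (-67 + 110)/(4090 + 2632) = 43/6722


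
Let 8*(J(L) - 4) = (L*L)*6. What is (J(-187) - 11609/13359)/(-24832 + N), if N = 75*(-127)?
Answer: -1401619921/1835900652 ≈ -0.76345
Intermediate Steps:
N = -9525
J(L) = 4 + 3*L**2/4 (J(L) = 4 + ((L*L)*6)/8 = 4 + (L**2*6)/8 = 4 + (6*L**2)/8 = 4 + 3*L**2/4)
(J(-187) - 11609/13359)/(-24832 + N) = ((4 + (3/4)*(-187)**2) - 11609/13359)/(-24832 - 9525) = ((4 + (3/4)*34969) - 11609*1/13359)/(-34357) = ((4 + 104907/4) - 11609/13359)*(-1/34357) = (104923/4 - 11609/13359)*(-1/34357) = (1401619921/53436)*(-1/34357) = -1401619921/1835900652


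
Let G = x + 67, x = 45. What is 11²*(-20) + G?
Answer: -2308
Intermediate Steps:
G = 112 (G = 45 + 67 = 112)
11²*(-20) + G = 11²*(-20) + 112 = 121*(-20) + 112 = -2420 + 112 = -2308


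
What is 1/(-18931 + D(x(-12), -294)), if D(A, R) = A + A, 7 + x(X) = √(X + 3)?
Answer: -2105/39879229 - 2*I/119637687 ≈ -5.2784e-5 - 1.6717e-8*I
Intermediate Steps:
x(X) = -7 + √(3 + X) (x(X) = -7 + √(X + 3) = -7 + √(3 + X))
D(A, R) = 2*A
1/(-18931 + D(x(-12), -294)) = 1/(-18931 + 2*(-7 + √(3 - 12))) = 1/(-18931 + 2*(-7 + √(-9))) = 1/(-18931 + 2*(-7 + 3*I)) = 1/(-18931 + (-14 + 6*I)) = 1/(-18945 + 6*I) = (-18945 - 6*I)/358913061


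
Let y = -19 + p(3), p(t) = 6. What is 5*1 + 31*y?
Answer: -398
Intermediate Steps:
y = -13 (y = -19 + 6 = -13)
5*1 + 31*y = 5*1 + 31*(-13) = 5 - 403 = -398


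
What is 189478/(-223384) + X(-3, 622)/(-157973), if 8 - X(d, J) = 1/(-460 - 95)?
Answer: -8306739270257/9792597775380 ≈ -0.84827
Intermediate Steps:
X(d, J) = 4441/555 (X(d, J) = 8 - 1/(-460 - 95) = 8 - 1/(-555) = 8 - 1*(-1/555) = 8 + 1/555 = 4441/555)
189478/(-223384) + X(-3, 622)/(-157973) = 189478/(-223384) + (4441/555)/(-157973) = 189478*(-1/223384) + (4441/555)*(-1/157973) = -94739/111692 - 4441/87675015 = -8306739270257/9792597775380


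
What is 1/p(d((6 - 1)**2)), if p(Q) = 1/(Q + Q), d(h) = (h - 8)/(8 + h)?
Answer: 34/33 ≈ 1.0303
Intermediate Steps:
d(h) = (-8 + h)/(8 + h)
p(Q) = 1/(2*Q)
1/p(d((6 - 1)**2)) = 1/(1/(2*(((-8 + (6 - 1)**2)/(8 + (6 - 1)**2))))) = 1/(1/(2*(((-8 + 5**2)/(8 + 5**2))))) = 1/(1/(2*(((-8 + 25)/(8 + 25))))) = 1/(1/(2*((17/33)))) = 1/(1/(2*(((1/33)*17)))) = 1/(1/(2*(17/33))) = 1/((1/2)*(33/17)) = 1/(33/34) = 34/33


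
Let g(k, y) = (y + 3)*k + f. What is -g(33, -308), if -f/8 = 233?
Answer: 11929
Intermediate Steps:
f = -1864 (f = -8*233 = -1864)
g(k, y) = -1864 + k*(3 + y) (g(k, y) = (y + 3)*k - 1864 = (3 + y)*k - 1864 = k*(3 + y) - 1864 = -1864 + k*(3 + y))
-g(33, -308) = -(-1864 + 3*33 + 33*(-308)) = -(-1864 + 99 - 10164) = -1*(-11929) = 11929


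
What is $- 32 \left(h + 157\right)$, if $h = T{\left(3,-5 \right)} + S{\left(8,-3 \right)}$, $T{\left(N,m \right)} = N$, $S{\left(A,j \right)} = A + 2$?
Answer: $-5440$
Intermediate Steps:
$S{\left(A,j \right)} = 2 + A$
$h = 13$ ($h = 3 + \left(2 + 8\right) = 3 + 10 = 13$)
$- 32 \left(h + 157\right) = - 32 \left(13 + 157\right) = \left(-32\right) 170 = -5440$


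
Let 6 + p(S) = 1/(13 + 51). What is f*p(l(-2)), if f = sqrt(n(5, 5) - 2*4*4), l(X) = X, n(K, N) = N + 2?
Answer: -1915*I/64 ≈ -29.922*I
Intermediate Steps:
n(K, N) = 2 + N
f = 5*I (f = sqrt((2 + 5) - 2*4*4) = sqrt(7 - 8*4) = sqrt(7 - 32) = sqrt(-25) = 5*I ≈ 5.0*I)
p(S) = -383/64 (p(S) = -6 + 1/(13 + 51) = -6 + 1/64 = -383/64)
f*p(l(-2)) = (5*I)*(-383/64) = -1915*I/64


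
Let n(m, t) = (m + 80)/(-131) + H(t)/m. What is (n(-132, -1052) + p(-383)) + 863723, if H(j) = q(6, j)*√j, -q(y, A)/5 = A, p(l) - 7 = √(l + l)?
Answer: 113148682/131 + I*√766 - 2630*I*√263/33 ≈ 8.6373e+5 - 1264.8*I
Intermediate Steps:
p(l) = 7 + √2*√l (p(l) = 7 + √(l + l) = 7 + √(2*l) = 7 + √2*√l)
q(y, A) = -5*A
H(j) = -5*j^(3/2) (H(j) = (-5*j)*√j = -5*j^(3/2))
n(m, t) = -80/131 - m/131 - 5*t^(3/2)/m (n(m, t) = (m + 80)/(-131) + (-5*t^(3/2))/m = (80 + m)*(-1/131) - 5*t^(3/2)/m = (-80/131 - m/131) - 5*t^(3/2)/m = -80/131 - m/131 - 5*t^(3/2)/m)
(n(-132, -1052) + p(-383)) + 863723 = ((1/131)*(-(-1378120)*I*√263 - 1*(-132)*(80 - 132))/(-132) + (7 + √2*√(-383))) + 863723 = ((1/131)*(-1/132)*(-(-1378120)*I*√263 - 1*(-132)*(-52)) + (7 + √2*(I*√383))) + 863723 = ((1/131)*(-1/132)*(1378120*I*√263 - 6864) + (7 + I*√766)) + 863723 = ((1/131)*(-1/132)*(-6864 + 1378120*I*√263) + (7 + I*√766)) + 863723 = ((52/131 - 2630*I*√263/33) + (7 + I*√766)) + 863723 = (969/131 + I*√766 - 2630*I*√263/33) + 863723 = 113148682/131 + I*√766 - 2630*I*√263/33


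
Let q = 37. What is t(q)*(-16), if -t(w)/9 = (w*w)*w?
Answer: 7294032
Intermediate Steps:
t(w) = -9*w³ (t(w) = -9*w*w*w = -9*w²*w = -9*w³)
t(q)*(-16) = -9*37³*(-16) = -9*50653*(-16) = -455877*(-16) = 7294032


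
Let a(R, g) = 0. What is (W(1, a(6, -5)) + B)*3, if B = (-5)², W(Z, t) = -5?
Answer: 60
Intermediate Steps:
B = 25
(W(1, a(6, -5)) + B)*3 = (-5 + 25)*3 = 20*3 = 60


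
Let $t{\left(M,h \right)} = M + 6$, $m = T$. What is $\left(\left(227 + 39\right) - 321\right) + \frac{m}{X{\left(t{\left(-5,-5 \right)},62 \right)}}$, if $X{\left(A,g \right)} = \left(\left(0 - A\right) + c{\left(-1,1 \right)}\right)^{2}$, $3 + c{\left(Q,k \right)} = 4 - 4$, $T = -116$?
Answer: $- \frac{249}{4} \approx -62.25$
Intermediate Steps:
$c{\left(Q,k \right)} = -3$ ($c{\left(Q,k \right)} = -3 + \left(4 - 4\right) = -3 + 0 = -3$)
$m = -116$
$t{\left(M,h \right)} = 6 + M$
$X{\left(A,g \right)} = \left(-3 - A\right)^{2}$ ($X{\left(A,g \right)} = \left(\left(0 - A\right) - 3\right)^{2} = \left(- A - 3\right)^{2} = \left(-3 - A\right)^{2}$)
$\left(\left(227 + 39\right) - 321\right) + \frac{m}{X{\left(t{\left(-5,-5 \right)},62 \right)}} = \left(\left(227 + 39\right) - 321\right) - \frac{116}{\left(3 + \left(6 - 5\right)\right)^{2}} = \left(266 - 321\right) - \frac{116}{\left(3 + 1\right)^{2}} = -55 - \frac{116}{4^{2}} = -55 - \frac{116}{16} = -55 - \frac{29}{4} = - \frac{249}{4}$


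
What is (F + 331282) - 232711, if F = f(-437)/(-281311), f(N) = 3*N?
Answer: 27729107892/281311 ≈ 98571.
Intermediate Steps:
F = 1311/281311 (F = (3*(-437))/(-281311) = -1311*(-1/281311) = 1311/281311 ≈ 0.0046603)
(F + 331282) - 232711 = (1311/281311 + 331282) - 232711 = 93193272013/281311 - 232711 = 27729107892/281311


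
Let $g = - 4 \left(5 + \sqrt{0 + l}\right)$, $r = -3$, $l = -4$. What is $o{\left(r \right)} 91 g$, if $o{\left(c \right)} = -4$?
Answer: $7280 + 2912 i \approx 7280.0 + 2912.0 i$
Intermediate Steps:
$g = -20 - 8 i$ ($g = - 4 \left(5 + \sqrt{0 - 4}\right) = - 4 \left(5 + \sqrt{-4}\right) = - 4 \left(5 + 2 i\right) = -20 - 8 i \approx -20.0 - 8.0 i$)
$o{\left(r \right)} 91 g = \left(-4\right) 91 \left(-20 - 8 i\right) = - 364 \left(-20 - 8 i\right) = 7280 + 2912 i$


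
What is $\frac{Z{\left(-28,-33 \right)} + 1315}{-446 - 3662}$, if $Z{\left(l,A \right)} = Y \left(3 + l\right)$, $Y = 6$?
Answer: $- \frac{1165}{4108} \approx -0.28359$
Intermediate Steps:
$Z{\left(l,A \right)} = 18 + 6 l$ ($Z{\left(l,A \right)} = 6 \left(3 + l\right) = 18 + 6 l$)
$\frac{Z{\left(-28,-33 \right)} + 1315}{-446 - 3662} = \frac{\left(18 + 6 \left(-28\right)\right) + 1315}{-446 - 3662} = \frac{\left(18 - 168\right) + 1315}{-4108} = \left(-150 + 1315\right) \left(- \frac{1}{4108}\right) = 1165 \left(- \frac{1}{4108}\right) = - \frac{1165}{4108}$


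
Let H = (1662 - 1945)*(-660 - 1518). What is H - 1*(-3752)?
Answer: 620126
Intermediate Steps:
H = 616374 (H = -283*(-2178) = 616374)
H - 1*(-3752) = 616374 - 1*(-3752) = 616374 + 3752 = 620126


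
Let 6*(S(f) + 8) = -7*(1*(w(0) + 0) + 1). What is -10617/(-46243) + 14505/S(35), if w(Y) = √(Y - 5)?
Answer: -7377144612/5040487 + 20307*I*√5/109 ≈ -1463.6 + 416.59*I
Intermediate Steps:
w(Y) = √(-5 + Y)
S(f) = -55/6 - 7*I*√5/6 (S(f) = -8 + (-7*(1*(√(-5 + 0) + 0) + 1))/6 = -8 + (-7*(1*(√(-5) + 0) + 1))/6 = -8 + (-7*(1*(I*√5 + 0) + 1))/6 = -8 + (-7*(1*(I*√5) + 1))/6 = -8 + (-7*(I*√5 + 1))/6 = -8 + (-7*(1 + I*√5))/6 = -8 + (-7 - 7*I*√5)/6 = -8 + (-7/6 - 7*I*√5/6) = -55/6 - 7*I*√5/6)
-10617/(-46243) + 14505/S(35) = -10617/(-46243) + 14505/(-55/6 - 7*I*√5/6) = -10617*(-1/46243) + 14505/(-55/6 - 7*I*√5/6) = 10617/46243 + 14505/(-55/6 - 7*I*√5/6)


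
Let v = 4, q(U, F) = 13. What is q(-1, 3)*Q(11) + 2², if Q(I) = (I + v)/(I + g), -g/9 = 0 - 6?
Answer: 7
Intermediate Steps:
g = 54 (g = -9*(0 - 6) = -9*(-6) = 54)
Q(I) = (4 + I)/(54 + I) (Q(I) = (I + 4)/(I + 54) = (4 + I)/(54 + I))
q(-1, 3)*Q(11) + 2² = 13*((4 + 11)/(54 + 11)) + 2² = 13*(15/65) + 4 = 13*((1/65)*15) + 4 = 13*(3/13) + 4 = 3 + 4 = 7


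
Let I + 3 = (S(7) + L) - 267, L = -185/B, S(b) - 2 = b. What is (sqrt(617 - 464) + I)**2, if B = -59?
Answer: 231998389/3481 - 91284*sqrt(17)/59 ≈ 60268.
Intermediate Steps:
S(b) = 2 + b
L = 185/59 (L = -185/(-59) = -185*(-1/59) = 185/59 ≈ 3.1356)
I = -15214/59 (I = -3 + (((2 + 7) + 185/59) - 267) = -3 + ((9 + 185/59) - 267) = -3 + (716/59 - 267) = -3 - 15037/59 = -15214/59 ≈ -257.86)
(sqrt(617 - 464) + I)**2 = (sqrt(617 - 464) - 15214/59)**2 = (sqrt(153) - 15214/59)**2 = (3*sqrt(17) - 15214/59)**2 = (-15214/59 + 3*sqrt(17))**2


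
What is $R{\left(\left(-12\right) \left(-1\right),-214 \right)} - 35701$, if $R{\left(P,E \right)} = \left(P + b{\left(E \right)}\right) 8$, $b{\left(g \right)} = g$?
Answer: $-37317$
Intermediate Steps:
$R{\left(P,E \right)} = 8 E + 8 P$ ($R{\left(P,E \right)} = \left(P + E\right) 8 = \left(E + P\right) 8 = 8 E + 8 P$)
$R{\left(\left(-12\right) \left(-1\right),-214 \right)} - 35701 = \left(8 \left(-214\right) + 8 \left(\left(-12\right) \left(-1\right)\right)\right) - 35701 = \left(-1712 + 8 \cdot 12\right) - 35701 = \left(-1712 + 96\right) - 35701 = -1616 - 35701 = -37317$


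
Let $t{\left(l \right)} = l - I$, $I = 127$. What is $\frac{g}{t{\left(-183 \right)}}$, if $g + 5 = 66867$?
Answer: $- \frac{33431}{155} \approx -215.68$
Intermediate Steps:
$g = 66862$ ($g = -5 + 66867 = 66862$)
$t{\left(l \right)} = -127 + l$ ($t{\left(l \right)} = l - 127 = -127 + l$)
$\frac{g}{t{\left(-183 \right)}} = \frac{66862}{-127 - 183} = \frac{66862}{-310} = 66862 \left(- \frac{1}{310}\right) = - \frac{33431}{155}$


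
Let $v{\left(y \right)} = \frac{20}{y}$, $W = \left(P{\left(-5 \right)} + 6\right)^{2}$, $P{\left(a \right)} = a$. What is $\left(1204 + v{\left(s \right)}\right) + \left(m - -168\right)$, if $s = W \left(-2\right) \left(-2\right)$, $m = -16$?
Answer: $1361$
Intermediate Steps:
$W = 1$ ($W = \left(-5 + 6\right)^{2} = 1^{2} = 1$)
$s = 4$ ($s = 1 \left(-2\right) \left(-2\right) = \left(-2\right) \left(-2\right) = 4$)
$\left(1204 + v{\left(s \right)}\right) + \left(m - -168\right) = \left(1204 + \frac{20}{4}\right) - -152 = \left(1204 + 20 \cdot \frac{1}{4}\right) + \left(-16 + 168\right) = \left(1204 + 5\right) + 152 = 1209 + 152 = 1361$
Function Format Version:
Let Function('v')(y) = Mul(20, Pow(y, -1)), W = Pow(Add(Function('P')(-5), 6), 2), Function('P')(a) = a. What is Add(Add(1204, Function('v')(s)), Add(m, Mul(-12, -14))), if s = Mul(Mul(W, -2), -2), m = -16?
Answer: 1361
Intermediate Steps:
W = 1 (W = Pow(Add(-5, 6), 2) = Pow(1, 2) = 1)
s = 4 (s = Mul(Mul(1, -2), -2) = Mul(-2, -2) = 4)
Add(Add(1204, Function('v')(s)), Add(m, Mul(-12, -14))) = Add(Add(1204, Mul(20, Pow(4, -1))), Add(-16, Mul(-12, -14))) = Add(Add(1204, Mul(20, Rational(1, 4))), Add(-16, 168)) = Add(Add(1204, 5), 152) = Add(1209, 152) = 1361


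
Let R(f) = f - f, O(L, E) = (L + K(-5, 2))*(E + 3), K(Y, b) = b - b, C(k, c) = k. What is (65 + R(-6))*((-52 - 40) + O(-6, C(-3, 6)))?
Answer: -5980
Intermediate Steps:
K(Y, b) = 0
O(L, E) = L*(3 + E) (O(L, E) = (L + 0)*(E + 3) = L*(3 + E))
R(f) = 0
(65 + R(-6))*((-52 - 40) + O(-6, C(-3, 6))) = (65 + 0)*((-52 - 40) - 6*(3 - 3)) = 65*(-92 - 6*0) = 65*(-92 + 0) = 65*(-92) = -5980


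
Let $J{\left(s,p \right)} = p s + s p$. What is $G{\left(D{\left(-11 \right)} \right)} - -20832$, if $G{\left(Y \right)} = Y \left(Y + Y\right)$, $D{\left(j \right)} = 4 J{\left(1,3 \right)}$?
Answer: $21984$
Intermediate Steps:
$J{\left(s,p \right)} = 2 p s$ ($J{\left(s,p \right)} = p s + p s = 2 p s$)
$D{\left(j \right)} = 24$ ($D{\left(j \right)} = 4 \cdot 2 \cdot 3 \cdot 1 = 4 \cdot 6 = 24$)
$G{\left(Y \right)} = 2 Y^{2}$ ($G{\left(Y \right)} = Y 2 Y = 2 Y^{2}$)
$G{\left(D{\left(-11 \right)} \right)} - -20832 = 2 \cdot 24^{2} - -20832 = 2 \cdot 576 + 20832 = 1152 + 20832 = 21984$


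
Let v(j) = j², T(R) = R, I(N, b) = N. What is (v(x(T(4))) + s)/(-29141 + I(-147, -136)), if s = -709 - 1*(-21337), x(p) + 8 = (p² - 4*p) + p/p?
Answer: -20677/29288 ≈ -0.70599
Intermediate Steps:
x(p) = -7 + p² - 4*p (x(p) = -8 + ((p² - 4*p) + p/p) = -8 + ((p² - 4*p) + 1) = -8 + (1 + p² - 4*p) = -7 + p² - 4*p)
s = 20628 (s = -709 + 21337 = 20628)
(v(x(T(4))) + s)/(-29141 + I(-147, -136)) = ((-7 + 4² - 4*4)² + 20628)/(-29141 - 147) = ((-7 + 16 - 16)² + 20628)/(-29288) = ((-7)² + 20628)*(-1/29288) = (49 + 20628)*(-1/29288) = 20677*(-1/29288) = -20677/29288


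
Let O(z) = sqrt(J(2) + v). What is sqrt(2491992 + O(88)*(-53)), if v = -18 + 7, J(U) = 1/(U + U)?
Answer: sqrt(9967968 - 106*I*sqrt(43))/2 ≈ 1578.6 - 0.05504*I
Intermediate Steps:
J(U) = 1/(2*U)
v = -11
O(z) = I*sqrt(43)/2 (O(z) = sqrt((1/2)/2 - 11) = sqrt((1/2)*(1/2) - 11) = sqrt(1/4 - 11) = sqrt(-43/4) = I*sqrt(43)/2)
sqrt(2491992 + O(88)*(-53)) = sqrt(2491992 + (I*sqrt(43)/2)*(-53)) = sqrt(2491992 - 53*I*sqrt(43)/2)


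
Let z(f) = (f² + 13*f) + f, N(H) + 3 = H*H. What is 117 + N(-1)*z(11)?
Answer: -433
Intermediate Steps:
N(H) = -3 + H² (N(H) = -3 + H*H = -3 + H²)
z(f) = f² + 14*f
117 + N(-1)*z(11) = 117 + (-3 + (-1)²)*(11*(14 + 11)) = 117 + (-3 + 1)*(11*25) = 117 - 2*275 = 117 - 550 = -433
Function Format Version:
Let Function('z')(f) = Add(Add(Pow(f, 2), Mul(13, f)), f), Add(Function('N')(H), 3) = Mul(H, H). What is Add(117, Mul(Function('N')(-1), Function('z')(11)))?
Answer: -433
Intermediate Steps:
Function('N')(H) = Add(-3, Pow(H, 2)) (Function('N')(H) = Add(-3, Mul(H, H)) = Add(-3, Pow(H, 2)))
Function('z')(f) = Add(Pow(f, 2), Mul(14, f))
Add(117, Mul(Function('N')(-1), Function('z')(11))) = Add(117, Mul(Add(-3, Pow(-1, 2)), Mul(11, Add(14, 11)))) = Add(117, Mul(Add(-3, 1), Mul(11, 25))) = Add(117, Mul(-2, 275)) = Add(117, -550) = -433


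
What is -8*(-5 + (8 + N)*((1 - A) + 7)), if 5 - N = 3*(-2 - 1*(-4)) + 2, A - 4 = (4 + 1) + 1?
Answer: 120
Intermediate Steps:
A = 10 (A = 4 + ((4 + 1) + 1) = 4 + (5 + 1) = 4 + 6 = 10)
N = -3 (N = 5 - (3*(-2 - 1*(-4)) + 2) = 5 - (3*(-2 + 4) + 2) = 5 - (3*2 + 2) = 5 - (6 + 2) = 5 - 1*8 = 5 - 8 = -3)
-8*(-5 + (8 + N)*((1 - A) + 7)) = -8*(-5 + (8 - 3)*((1 - 1*10) + 7)) = -8*(-5 + 5*((1 - 10) + 7)) = -8*(-5 + 5*(-9 + 7)) = -8*(-5 + 5*(-2)) = -8*(-5 - 10) = -8*(-15) = 120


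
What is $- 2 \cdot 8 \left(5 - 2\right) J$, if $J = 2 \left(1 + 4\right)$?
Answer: $-480$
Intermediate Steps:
$J = 10$ ($J = 2 \cdot 5 = 10$)
$- 2 \cdot 8 \left(5 - 2\right) J = - 2 \cdot 8 \left(5 - 2\right) 10 = - 2 \cdot 8 \cdot 3 \cdot 10 = \left(-2\right) 24 \cdot 10 = \left(-48\right) 10 = -480$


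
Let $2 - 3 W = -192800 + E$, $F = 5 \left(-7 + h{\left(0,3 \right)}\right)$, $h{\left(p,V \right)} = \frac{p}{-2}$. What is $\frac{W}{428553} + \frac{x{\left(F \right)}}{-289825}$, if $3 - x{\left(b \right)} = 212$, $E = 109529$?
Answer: $\frac{24403299956}{372616119675} \approx 0.065492$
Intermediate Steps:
$h{\left(p,V \right)} = - \frac{p}{2}$ ($h{\left(p,V \right)} = p \left(- \frac{1}{2}\right) = - \frac{p}{2}$)
$F = -35$ ($F = 5 \left(-7 - 0\right) = 5 \left(-7 + 0\right) = 5 \left(-7\right) = -35$)
$x{\left(b \right)} = -209$ ($x{\left(b \right)} = 3 - 212 = -209$)
$W = \frac{83273}{3}$ ($W = \frac{2}{3} - \frac{-192800 + 109529}{3} = \frac{2}{3} - -27757 = \frac{2}{3} + 27757 = \frac{83273}{3} \approx 27758.0$)
$\frac{W}{428553} + \frac{x{\left(F \right)}}{-289825} = \frac{83273}{3 \cdot 428553} - \frac{209}{-289825} = \frac{83273}{3} \cdot \frac{1}{428553} - - \frac{209}{289825} = \frac{83273}{1285659} + \frac{209}{289825} = \frac{24403299956}{372616119675}$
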